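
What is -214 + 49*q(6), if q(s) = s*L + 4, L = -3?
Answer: -900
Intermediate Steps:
q(s) = 4 - 3*s (q(s) = s*(-3) + 4 = -3*s + 4 = 4 - 3*s)
-214 + 49*q(6) = -214 + 49*(4 - 3*6) = -214 + 49*(4 - 18) = -214 + 49*(-14) = -214 - 686 = -900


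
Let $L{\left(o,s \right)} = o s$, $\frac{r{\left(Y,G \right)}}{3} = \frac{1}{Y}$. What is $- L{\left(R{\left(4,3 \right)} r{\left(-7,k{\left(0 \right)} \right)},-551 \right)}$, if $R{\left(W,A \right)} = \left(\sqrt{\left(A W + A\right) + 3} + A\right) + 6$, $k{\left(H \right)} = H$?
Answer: $- \frac{14877}{7} - \frac{4959 \sqrt{2}}{7} \approx -3127.2$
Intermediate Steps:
$r{\left(Y,G \right)} = \frac{3}{Y}$
$R{\left(W,A \right)} = 6 + A + \sqrt{3 + A + A W}$ ($R{\left(W,A \right)} = \left(\sqrt{\left(A + A W\right) + 3} + A\right) + 6 = \left(\sqrt{3 + A + A W} + A\right) + 6 = \left(A + \sqrt{3 + A + A W}\right) + 6 = 6 + A + \sqrt{3 + A + A W}$)
$- L{\left(R{\left(4,3 \right)} r{\left(-7,k{\left(0 \right)} \right)},-551 \right)} = - \left(6 + 3 + \sqrt{3 + 3 + 3 \cdot 4}\right) \frac{3}{-7} \left(-551\right) = - \left(6 + 3 + \sqrt{3 + 3 + 12}\right) 3 \left(- \frac{1}{7}\right) \left(-551\right) = - \left(6 + 3 + \sqrt{18}\right) \left(- \frac{3}{7}\right) \left(-551\right) = - \left(6 + 3 + 3 \sqrt{2}\right) \left(- \frac{3}{7}\right) \left(-551\right) = - \left(9 + 3 \sqrt{2}\right) \left(- \frac{3}{7}\right) \left(-551\right) = - \left(- \frac{27}{7} - \frac{9 \sqrt{2}}{7}\right) \left(-551\right) = - (\frac{14877}{7} + \frac{4959 \sqrt{2}}{7}) = - \frac{14877}{7} - \frac{4959 \sqrt{2}}{7}$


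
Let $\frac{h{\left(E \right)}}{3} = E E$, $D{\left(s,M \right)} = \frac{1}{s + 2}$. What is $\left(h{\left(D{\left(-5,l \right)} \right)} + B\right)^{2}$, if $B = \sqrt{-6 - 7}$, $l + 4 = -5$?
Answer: $- \frac{116}{9} + \frac{2 i \sqrt{13}}{3} \approx -12.889 + 2.4037 i$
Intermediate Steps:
$l = -9$ ($l = -4 - 5 = -9$)
$D{\left(s,M \right)} = \frac{1}{2 + s}$
$h{\left(E \right)} = 3 E^{2}$ ($h{\left(E \right)} = 3 E E = 3 E^{2}$)
$B = i \sqrt{13}$ ($B = \sqrt{-13} = i \sqrt{13} \approx 3.6056 i$)
$\left(h{\left(D{\left(-5,l \right)} \right)} + B\right)^{2} = \left(3 \left(\frac{1}{2 - 5}\right)^{2} + i \sqrt{13}\right)^{2} = \left(3 \left(\frac{1}{-3}\right)^{2} + i \sqrt{13}\right)^{2} = \left(3 \left(- \frac{1}{3}\right)^{2} + i \sqrt{13}\right)^{2} = \left(3 \cdot \frac{1}{9} + i \sqrt{13}\right)^{2} = \left(\frac{1}{3} + i \sqrt{13}\right)^{2}$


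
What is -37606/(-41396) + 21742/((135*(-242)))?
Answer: 82139047/338101830 ≈ 0.24294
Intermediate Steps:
-37606/(-41396) + 21742/((135*(-242))) = -37606*(-1/41396) + 21742/(-32670) = 18803/20698 + 21742*(-1/32670) = 18803/20698 - 10871/16335 = 82139047/338101830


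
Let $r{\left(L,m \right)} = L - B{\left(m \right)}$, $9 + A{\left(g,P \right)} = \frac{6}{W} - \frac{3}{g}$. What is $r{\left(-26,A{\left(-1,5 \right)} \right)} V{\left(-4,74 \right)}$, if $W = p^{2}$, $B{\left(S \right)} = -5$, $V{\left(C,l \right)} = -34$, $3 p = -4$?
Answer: $714$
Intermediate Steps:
$p = - \frac{4}{3}$ ($p = \frac{1}{3} \left(-4\right) = - \frac{4}{3} \approx -1.3333$)
$W = \frac{16}{9}$ ($W = \left(- \frac{4}{3}\right)^{2} = \frac{16}{9} \approx 1.7778$)
$A{\left(g,P \right)} = - \frac{45}{8} - \frac{3}{g}$ ($A{\left(g,P \right)} = -9 + \left(\frac{6}{\frac{16}{9}} - \frac{3}{g}\right) = -9 + \left(6 \cdot \frac{9}{16} - \frac{3}{g}\right) = -9 + \left(\frac{27}{8} - \frac{3}{g}\right) = - \frac{45}{8} - \frac{3}{g}$)
$r{\left(L,m \right)} = 5 + L$ ($r{\left(L,m \right)} = L - -5 = L + 5 = 5 + L$)
$r{\left(-26,A{\left(-1,5 \right)} \right)} V{\left(-4,74 \right)} = \left(5 - 26\right) \left(-34\right) = \left(-21\right) \left(-34\right) = 714$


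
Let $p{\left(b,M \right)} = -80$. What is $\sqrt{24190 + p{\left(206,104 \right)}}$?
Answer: $\sqrt{24110} \approx 155.27$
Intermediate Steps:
$\sqrt{24190 + p{\left(206,104 \right)}} = \sqrt{24190 - 80} = \sqrt{24110}$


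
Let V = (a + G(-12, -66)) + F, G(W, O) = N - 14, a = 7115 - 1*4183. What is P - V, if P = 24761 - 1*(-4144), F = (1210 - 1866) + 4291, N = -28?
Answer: 22380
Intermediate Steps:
F = 3635 (F = -656 + 4291 = 3635)
a = 2932 (a = 7115 - 4183 = 2932)
G(W, O) = -42 (G(W, O) = -28 - 14 = -42)
P = 28905 (P = 24761 + 4144 = 28905)
V = 6525 (V = (2932 - 42) + 3635 = 2890 + 3635 = 6525)
P - V = 28905 - 1*6525 = 28905 - 6525 = 22380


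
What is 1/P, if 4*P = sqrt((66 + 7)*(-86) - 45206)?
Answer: -2*I*sqrt(12871)/12871 ≈ -0.017629*I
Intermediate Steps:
P = I*sqrt(12871)/2 (P = sqrt((66 + 7)*(-86) - 45206)/4 = sqrt(73*(-86) - 45206)/4 = sqrt(-6278 - 45206)/4 = sqrt(-51484)/4 = (2*I*sqrt(12871))/4 = I*sqrt(12871)/2 ≈ 56.725*I)
1/P = 1/(I*sqrt(12871)/2) = -2*I*sqrt(12871)/12871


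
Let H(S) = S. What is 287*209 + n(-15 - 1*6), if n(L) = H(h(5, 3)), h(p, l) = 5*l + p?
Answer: 60003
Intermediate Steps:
h(p, l) = p + 5*l
n(L) = 20 (n(L) = 5 + 5*3 = 5 + 15 = 20)
287*209 + n(-15 - 1*6) = 287*209 + 20 = 59983 + 20 = 60003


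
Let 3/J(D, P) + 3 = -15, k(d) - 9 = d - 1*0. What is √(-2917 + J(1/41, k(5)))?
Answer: I*√105018/6 ≈ 54.011*I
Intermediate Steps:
k(d) = 9 + d (k(d) = 9 + (d - 1*0) = 9 + (d + 0) = 9 + d)
J(D, P) = -⅙ (J(D, P) = 3/(-3 - 15) = 3/(-18) = 3*(-1/18) = -⅙)
√(-2917 + J(1/41, k(5))) = √(-2917 - ⅙) = √(-17503/6) = I*√105018/6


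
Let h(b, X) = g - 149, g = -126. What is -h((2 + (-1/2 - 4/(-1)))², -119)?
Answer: 275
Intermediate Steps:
h(b, X) = -275 (h(b, X) = -126 - 149 = -275)
-h((2 + (-1/2 - 4/(-1)))², -119) = -1*(-275) = 275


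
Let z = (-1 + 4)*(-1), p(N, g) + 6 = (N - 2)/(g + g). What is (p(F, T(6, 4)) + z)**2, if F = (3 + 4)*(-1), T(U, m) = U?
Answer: 1521/16 ≈ 95.063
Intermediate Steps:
F = -7 (F = 7*(-1) = -7)
p(N, g) = -6 + (-2 + N)/(2*g) (p(N, g) = -6 + (N - 2)/(g + g) = -6 + (-2 + N)/((2*g)) = -6 + (-2 + N)*(1/(2*g)) = -6 + (-2 + N)/(2*g))
z = -3 (z = 3*(-1) = -3)
(p(F, T(6, 4)) + z)**2 = ((1/2)*(-2 - 7 - 12*6)/6 - 3)**2 = ((1/2)*(1/6)*(-2 - 7 - 72) - 3)**2 = ((1/2)*(1/6)*(-81) - 3)**2 = (-27/4 - 3)**2 = (-39/4)**2 = 1521/16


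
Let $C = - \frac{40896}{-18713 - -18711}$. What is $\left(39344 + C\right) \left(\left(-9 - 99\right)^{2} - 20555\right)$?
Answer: $-531610672$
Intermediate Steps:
$C = 20448$ ($C = - \frac{40896}{-18713 + 18711} = - \frac{40896}{-2} = \left(-40896\right) \left(- \frac{1}{2}\right) = 20448$)
$\left(39344 + C\right) \left(\left(-9 - 99\right)^{2} - 20555\right) = \left(39344 + 20448\right) \left(\left(-9 - 99\right)^{2} - 20555\right) = 59792 \left(\left(-108\right)^{2} - 20555\right) = 59792 \left(11664 - 20555\right) = 59792 \left(-8891\right) = -531610672$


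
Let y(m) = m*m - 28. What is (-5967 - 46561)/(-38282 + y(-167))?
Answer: 52528/10421 ≈ 5.0406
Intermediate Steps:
y(m) = -28 + m**2 (y(m) = m**2 - 28 = -28 + m**2)
(-5967 - 46561)/(-38282 + y(-167)) = (-5967 - 46561)/(-38282 + (-28 + (-167)**2)) = -52528/(-38282 + (-28 + 27889)) = -52528/(-38282 + 27861) = -52528/(-10421) = -52528*(-1/10421) = 52528/10421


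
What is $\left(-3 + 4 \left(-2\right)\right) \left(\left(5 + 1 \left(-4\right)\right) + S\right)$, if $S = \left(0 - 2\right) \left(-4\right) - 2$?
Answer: $-77$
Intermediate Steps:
$S = 6$ ($S = \left(-2\right) \left(-4\right) - 2 = 8 - 2 = 6$)
$\left(-3 + 4 \left(-2\right)\right) \left(\left(5 + 1 \left(-4\right)\right) + S\right) = \left(-3 + 4 \left(-2\right)\right) \left(\left(5 + 1 \left(-4\right)\right) + 6\right) = \left(-3 - 8\right) \left(\left(5 - 4\right) + 6\right) = - 11 \left(1 + 6\right) = \left(-11\right) 7 = -77$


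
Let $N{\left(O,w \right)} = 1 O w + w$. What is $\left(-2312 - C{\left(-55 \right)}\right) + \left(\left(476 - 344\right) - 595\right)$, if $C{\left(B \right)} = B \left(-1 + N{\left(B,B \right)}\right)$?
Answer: $160520$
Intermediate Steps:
$N{\left(O,w \right)} = w + O w$ ($N{\left(O,w \right)} = O w + w = w + O w$)
$C{\left(B \right)} = B \left(-1 + B \left(1 + B\right)\right)$
$\left(-2312 - C{\left(-55 \right)}\right) + \left(\left(476 - 344\right) - 595\right) = \left(-2312 - - 55 \left(-1 - 55 \left(1 - 55\right)\right)\right) + \left(\left(476 - 344\right) - 595\right) = \left(-2312 - - 55 \left(-1 - -2970\right)\right) + \left(132 - 595\right) = \left(-2312 - - 55 \left(-1 + 2970\right)\right) - 463 = \left(-2312 - \left(-55\right) 2969\right) - 463 = \left(-2312 - -163295\right) - 463 = \left(-2312 + 163295\right) - 463 = 160983 - 463 = 160520$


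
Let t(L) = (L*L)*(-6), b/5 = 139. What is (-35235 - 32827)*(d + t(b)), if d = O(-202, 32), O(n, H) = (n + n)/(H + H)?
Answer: 1578034519531/8 ≈ 1.9725e+11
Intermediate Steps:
b = 695 (b = 5*139 = 695)
O(n, H) = n/H (O(n, H) = (2*n)/((2*H)) = (2*n)*(1/(2*H)) = n/H)
d = -101/16 (d = -202/32 = -202*1/32 = -101/16 ≈ -6.3125)
t(L) = -6*L² (t(L) = L²*(-6) = -6*L²)
(-35235 - 32827)*(d + t(b)) = (-35235 - 32827)*(-101/16 - 6*695²) = -68062*(-101/16 - 6*483025) = -68062*(-101/16 - 2898150) = -68062*(-46370501/16) = 1578034519531/8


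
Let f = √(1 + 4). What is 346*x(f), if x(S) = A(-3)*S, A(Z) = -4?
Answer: -1384*√5 ≈ -3094.7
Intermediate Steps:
f = √5 ≈ 2.2361
x(S) = -4*S
346*x(f) = 346*(-4*√5) = -1384*√5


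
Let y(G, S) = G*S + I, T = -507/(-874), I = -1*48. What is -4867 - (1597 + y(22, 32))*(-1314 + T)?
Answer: 2582030279/874 ≈ 2.9543e+6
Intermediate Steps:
I = -48
T = 507/874 (T = -507*(-1/874) = 507/874 ≈ 0.58009)
y(G, S) = -48 + G*S (y(G, S) = G*S - 48 = -48 + G*S)
-4867 - (1597 + y(22, 32))*(-1314 + T) = -4867 - (1597 + (-48 + 22*32))*(-1314 + 507/874) = -4867 - (1597 + (-48 + 704))*(-1147929)/874 = -4867 - (1597 + 656)*(-1147929)/874 = -4867 - 2253*(-1147929)/874 = -4867 - 1*(-2586284037/874) = -4867 + 2586284037/874 = 2582030279/874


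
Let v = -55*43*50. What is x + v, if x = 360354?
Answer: 242104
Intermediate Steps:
v = -118250 (v = -2365*50 = -118250)
x + v = 360354 - 118250 = 242104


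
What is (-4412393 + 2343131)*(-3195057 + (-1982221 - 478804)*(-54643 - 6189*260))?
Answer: -8472817489440721716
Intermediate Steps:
(-4412393 + 2343131)*(-3195057 + (-1982221 - 478804)*(-54643 - 6189*260)) = -2069262*(-3195057 - 2461025*(-54643 - 1609140)) = -2069262*(-3195057 - 2461025*(-1663783)) = -2069262*(-3195057 + 4094611557575) = -2069262*4094608362518 = -8472817489440721716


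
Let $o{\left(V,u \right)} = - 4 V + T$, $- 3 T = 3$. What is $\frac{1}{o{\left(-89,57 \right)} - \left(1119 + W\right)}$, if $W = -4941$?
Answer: $\frac{1}{4177} \approx 0.00023941$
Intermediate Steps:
$T = -1$ ($T = \left(- \frac{1}{3}\right) 3 = -1$)
$o{\left(V,u \right)} = -1 - 4 V$ ($o{\left(V,u \right)} = - 4 V - 1 = -1 - 4 V$)
$\frac{1}{o{\left(-89,57 \right)} - \left(1119 + W\right)} = \frac{1}{\left(-1 - -356\right) - -3822} = \frac{1}{\left(-1 + 356\right) + \left(-1119 + 4941\right)} = \frac{1}{355 + 3822} = \frac{1}{4177}$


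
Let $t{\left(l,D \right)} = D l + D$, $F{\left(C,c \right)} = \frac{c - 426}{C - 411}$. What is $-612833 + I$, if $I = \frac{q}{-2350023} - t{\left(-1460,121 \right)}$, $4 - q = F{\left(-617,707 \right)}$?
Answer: $- \frac{1054009360939729}{2415823644} \approx -4.3629 \cdot 10^{5}$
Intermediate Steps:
$F{\left(C,c \right)} = \frac{-426 + c}{-411 + C}$
$t{\left(l,D \right)} = D + D l$
$q = \frac{4393}{1028}$ ($q = 4 - \frac{-426 + 707}{-411 - 617} = 4 - \frac{1}{-1028} \cdot 281 = 4 - \left(- \frac{1}{1028}\right) 281 = 4 - - \frac{281}{1028} = 4 + \frac{281}{1028} = \frac{4393}{1028} \approx 4.2733$)
$I = \frac{426487090283723}{2415823644}$ ($I = \frac{4393}{1028 \left(-2350023\right)} - 121 \left(1 - 1460\right) = \frac{4393}{1028} \left(- \frac{1}{2350023}\right) - 121 \left(-1459\right) = - \frac{4393}{2415823644} - -176539 = - \frac{4393}{2415823644} + 176539 = \frac{426487090283723}{2415823644} \approx 1.7654 \cdot 10^{5}$)
$-612833 + I = -612833 + \frac{426487090283723}{2415823644} = - \frac{1054009360939729}{2415823644}$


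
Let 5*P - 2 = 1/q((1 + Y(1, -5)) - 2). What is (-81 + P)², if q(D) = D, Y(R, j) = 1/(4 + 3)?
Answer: 235225/36 ≈ 6534.0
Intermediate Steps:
Y(R, j) = ⅐ (Y(R, j) = 1/7 = ⅐)
P = ⅙ (P = ⅖ + 1/(5*((1 + ⅐) - 2)) = ⅖ + 1/(5*(8/7 - 2)) = ⅖ + 1/(5*(-6/7)) = ⅖ + (⅕)*(-7/6) = ⅖ - 7/30 = ⅙ ≈ 0.16667)
(-81 + P)² = (-81 + ⅙)² = (-485/6)² = 235225/36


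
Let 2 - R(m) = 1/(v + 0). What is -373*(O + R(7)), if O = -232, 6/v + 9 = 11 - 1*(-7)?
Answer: 172699/2 ≈ 86350.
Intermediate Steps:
v = ⅔ (v = 6/(-9 + (11 - 1*(-7))) = 6/(-9 + (11 + 7)) = 6/(-9 + 18) = 6/9 = 6*(⅑) = ⅔ ≈ 0.66667)
R(m) = ½ (R(m) = 2 - 1/(⅔ + 0) = 2 - 1/⅔ = 2 - 1*3/2 = 2 - 3/2 = ½)
-373*(O + R(7)) = -373*(-232 + ½) = -373*(-463/2) = 172699/2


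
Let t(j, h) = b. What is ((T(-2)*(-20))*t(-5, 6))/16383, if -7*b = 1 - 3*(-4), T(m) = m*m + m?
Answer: 520/114681 ≈ 0.0045343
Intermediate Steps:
T(m) = m + m**2 (T(m) = m**2 + m = m + m**2)
b = -13/7 (b = -(1 - 3*(-4))/7 = -(1 + 12)/7 = -1/7*13 = -13/7 ≈ -1.8571)
t(j, h) = -13/7
((T(-2)*(-20))*t(-5, 6))/16383 = ((-2*(1 - 2)*(-20))*(-13/7))/16383 = ((-2*(-1)*(-20))*(-13/7))*(1/16383) = ((2*(-20))*(-13/7))*(1/16383) = -40*(-13/7)*(1/16383) = (520/7)*(1/16383) = 520/114681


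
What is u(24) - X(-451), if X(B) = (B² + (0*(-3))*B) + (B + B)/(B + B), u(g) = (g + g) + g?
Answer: -203330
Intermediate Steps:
u(g) = 3*g (u(g) = 2*g + g = 3*g)
X(B) = 1 + B² (X(B) = (B² + 0*B) + (2*B)/((2*B)) = (B² + 0) + (2*B)*(1/(2*B)) = B² + 1 = 1 + B²)
u(24) - X(-451) = 3*24 - (1 + (-451)²) = 72 - (1 + 203401) = 72 - 1*203402 = 72 - 203402 = -203330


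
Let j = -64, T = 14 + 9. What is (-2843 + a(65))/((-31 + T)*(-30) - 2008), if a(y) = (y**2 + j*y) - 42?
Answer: 705/442 ≈ 1.5950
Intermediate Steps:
T = 23
a(y) = -42 + y**2 - 64*y (a(y) = (y**2 - 64*y) - 42 = -42 + y**2 - 64*y)
(-2843 + a(65))/((-31 + T)*(-30) - 2008) = (-2843 + (-42 + 65**2 - 64*65))/((-31 + 23)*(-30) - 2008) = (-2843 + (-42 + 4225 - 4160))/(-8*(-30) - 2008) = (-2843 + 23)/(240 - 2008) = -2820/(-1768) = -2820*(-1/1768) = 705/442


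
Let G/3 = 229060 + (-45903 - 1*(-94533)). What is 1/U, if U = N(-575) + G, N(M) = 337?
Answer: 1/833407 ≈ 1.1999e-6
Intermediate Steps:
G = 833070 (G = 3*(229060 + (-45903 - 1*(-94533))) = 3*(229060 + (-45903 + 94533)) = 3*(229060 + 48630) = 3*277690 = 833070)
U = 833407 (U = 337 + 833070 = 833407)
1/U = 1/833407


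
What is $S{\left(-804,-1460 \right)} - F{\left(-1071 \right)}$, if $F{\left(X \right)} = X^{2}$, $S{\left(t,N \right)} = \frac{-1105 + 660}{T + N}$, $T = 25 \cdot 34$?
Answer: $- \frac{139938913}{122} \approx -1.147 \cdot 10^{6}$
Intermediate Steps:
$T = 850$
$S{\left(t,N \right)} = - \frac{445}{850 + N}$ ($S{\left(t,N \right)} = \frac{-1105 + 660}{850 + N} = - \frac{445}{850 + N}$)
$S{\left(-804,-1460 \right)} - F{\left(-1071 \right)} = - \frac{445}{850 - 1460} - \left(-1071\right)^{2} = - \frac{445}{-610} - 1147041 = \left(-445\right) \left(- \frac{1}{610}\right) - 1147041 = \frac{89}{122} - 1147041 = - \frac{139938913}{122}$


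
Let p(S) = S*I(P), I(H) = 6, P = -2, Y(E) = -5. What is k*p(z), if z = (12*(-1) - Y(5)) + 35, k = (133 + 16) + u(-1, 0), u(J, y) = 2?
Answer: 25368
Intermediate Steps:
k = 151 (k = (133 + 16) + 2 = 149 + 2 = 151)
z = 28 (z = (12*(-1) - 1*(-5)) + 35 = (-12 + 5) + 35 = -7 + 35 = 28)
p(S) = 6*S (p(S) = S*6 = 6*S)
k*p(z) = 151*(6*28) = 151*168 = 25368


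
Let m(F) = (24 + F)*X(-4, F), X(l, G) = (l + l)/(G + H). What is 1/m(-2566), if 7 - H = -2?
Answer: -2557/20336 ≈ -0.12574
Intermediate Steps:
H = 9 (H = 7 - 1*(-2) = 7 + 2 = 9)
X(l, G) = 2*l/(9 + G) (X(l, G) = (l + l)/(G + 9) = (2*l)/(9 + G) = 2*l/(9 + G))
m(F) = -8*(24 + F)/(9 + F) (m(F) = (24 + F)*(2*(-4)/(9 + F)) = (24 + F)*(-8/(9 + F)) = -8*(24 + F)/(9 + F))
1/m(-2566) = 1/(8*(-24 - 1*(-2566))/(9 - 2566)) = 1/(8*(-24 + 2566)/(-2557)) = 1/(8*(-1/2557)*2542) = 1/(-20336/2557) = -2557/20336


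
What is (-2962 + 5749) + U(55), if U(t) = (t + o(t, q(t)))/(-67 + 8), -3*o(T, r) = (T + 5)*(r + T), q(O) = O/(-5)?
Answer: 165258/59 ≈ 2801.0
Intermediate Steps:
q(O) = -O/5 (q(O) = O*(-⅕) = -O/5)
o(T, r) = -(5 + T)*(T + r)/3 (o(T, r) = -(T + 5)*(r + T)/3 = -(5 + T)*(T + r)/3)
U(t) = t/177 + 4*t²/885 (U(t) = (t + (-5*t/3 - (-1)*t/3 - t²/3 - t*(-t/5)/3))/(-67 + 8) = (t + (-5*t/3 + t/3 - t²/3 + t²/15))/(-59) = (t + (-4*t/3 - 4*t²/15))*(-1/59) = (-4*t²/15 - t/3)*(-1/59) = t/177 + 4*t²/885)
(-2962 + 5749) + U(55) = (-2962 + 5749) + (1/885)*55*(5 + 4*55) = 2787 + (1/885)*55*(5 + 220) = 2787 + (1/885)*55*225 = 2787 + 825/59 = 165258/59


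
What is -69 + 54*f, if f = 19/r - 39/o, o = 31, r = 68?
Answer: -128427/1054 ≈ -121.85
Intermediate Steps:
f = -2063/2108 (f = 19/68 - 39/31 = -2063/2108 ≈ -0.97865)
-69 + 54*f = -69 + 54*(-2063/2108) = -69 - 55701/1054 = -128427/1054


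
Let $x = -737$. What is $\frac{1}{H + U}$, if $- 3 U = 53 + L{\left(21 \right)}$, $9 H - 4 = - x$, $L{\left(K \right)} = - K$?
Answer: $\frac{3}{215} \approx 0.013953$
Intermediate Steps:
$H = \frac{247}{3}$ ($H = \frac{4}{9} + \frac{\left(-1\right) \left(-737\right)}{9} = \frac{4}{9} + \frac{1}{9} \cdot 737 = \frac{4}{9} + \frac{737}{9} = \frac{247}{3} \approx 82.333$)
$U = - \frac{32}{3}$ ($U = - \frac{53 - 21}{3} = \left(- \frac{1}{3}\right) 32 = - \frac{32}{3} \approx -10.667$)
$\frac{1}{H + U} = \frac{1}{\frac{247}{3} - \frac{32}{3}} = \frac{1}{\frac{215}{3}} = \frac{3}{215}$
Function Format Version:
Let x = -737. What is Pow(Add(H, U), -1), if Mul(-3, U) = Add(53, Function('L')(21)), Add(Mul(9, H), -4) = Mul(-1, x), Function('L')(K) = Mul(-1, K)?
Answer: Rational(3, 215) ≈ 0.013953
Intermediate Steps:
H = Rational(247, 3) (H = Add(Rational(4, 9), Mul(Rational(1, 9), Mul(-1, -737))) = Add(Rational(4, 9), Mul(Rational(1, 9), 737)) = Add(Rational(4, 9), Rational(737, 9)) = Rational(247, 3) ≈ 82.333)
U = Rational(-32, 3) (U = Mul(Rational(-1, 3), Add(53, Mul(-1, 21))) = Mul(Rational(-1, 3), Add(53, -21)) = Mul(Rational(-1, 3), 32) = Rational(-32, 3) ≈ -10.667)
Pow(Add(H, U), -1) = Pow(Add(Rational(247, 3), Rational(-32, 3)), -1) = Pow(Rational(215, 3), -1) = Rational(3, 215)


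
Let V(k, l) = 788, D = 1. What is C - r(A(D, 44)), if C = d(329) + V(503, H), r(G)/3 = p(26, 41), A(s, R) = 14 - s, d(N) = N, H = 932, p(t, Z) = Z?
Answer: 994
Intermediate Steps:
r(G) = 123 (r(G) = 3*41 = 123)
C = 1117 (C = 329 + 788 = 1117)
C - r(A(D, 44)) = 1117 - 1*123 = 1117 - 123 = 994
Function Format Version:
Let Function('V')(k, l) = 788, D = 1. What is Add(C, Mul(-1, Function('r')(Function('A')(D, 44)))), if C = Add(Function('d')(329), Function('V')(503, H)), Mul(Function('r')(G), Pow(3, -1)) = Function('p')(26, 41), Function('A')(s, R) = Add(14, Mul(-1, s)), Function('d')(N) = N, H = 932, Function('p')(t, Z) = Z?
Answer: 994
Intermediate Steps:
Function('r')(G) = 123 (Function('r')(G) = Mul(3, 41) = 123)
C = 1117 (C = Add(329, 788) = 1117)
Add(C, Mul(-1, Function('r')(Function('A')(D, 44)))) = Add(1117, Mul(-1, 123)) = Add(1117, -123) = 994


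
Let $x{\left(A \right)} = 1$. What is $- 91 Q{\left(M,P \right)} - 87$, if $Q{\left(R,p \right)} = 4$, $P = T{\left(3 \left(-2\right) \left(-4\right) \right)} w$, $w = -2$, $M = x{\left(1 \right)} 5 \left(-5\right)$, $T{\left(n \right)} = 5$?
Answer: $-451$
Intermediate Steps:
$M = -25$ ($M = 1 \cdot 5 \left(-5\right) = 5 \left(-5\right) = -25$)
$P = -10$ ($P = 5 \left(-2\right) = -10$)
$- 91 Q{\left(M,P \right)} - 87 = \left(-91\right) 4 - 87 = -364 - 87 = -451$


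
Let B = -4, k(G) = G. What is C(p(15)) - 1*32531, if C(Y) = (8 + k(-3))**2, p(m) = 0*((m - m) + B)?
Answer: -32506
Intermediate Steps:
p(m) = 0 (p(m) = 0*((m - m) - 4) = 0*(0 - 4) = 0*(-4) = 0)
C(Y) = 25 (C(Y) = (8 - 3)**2 = 5**2 = 25)
C(p(15)) - 1*32531 = 25 - 1*32531 = 25 - 32531 = -32506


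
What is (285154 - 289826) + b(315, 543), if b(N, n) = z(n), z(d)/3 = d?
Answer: -3043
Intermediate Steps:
z(d) = 3*d
b(N, n) = 3*n
(285154 - 289826) + b(315, 543) = (285154 - 289826) + 3*543 = -4672 + 1629 = -3043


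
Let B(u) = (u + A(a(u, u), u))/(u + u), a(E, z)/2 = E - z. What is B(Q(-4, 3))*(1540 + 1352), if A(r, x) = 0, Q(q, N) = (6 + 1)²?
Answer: 1446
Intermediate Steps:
Q(q, N) = 49 (Q(q, N) = 7² = 49)
a(E, z) = -2*z + 2*E (a(E, z) = 2*(E - z) = -2*z + 2*E)
B(u) = ½ (B(u) = (u + 0)/(u + u) = u/((2*u)) = u*(1/(2*u)) = ½)
B(Q(-4, 3))*(1540 + 1352) = (1540 + 1352)/2 = (½)*2892 = 1446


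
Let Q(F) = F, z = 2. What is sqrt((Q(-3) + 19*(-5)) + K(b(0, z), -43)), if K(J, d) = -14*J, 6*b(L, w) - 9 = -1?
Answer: 5*I*sqrt(42)/3 ≈ 10.801*I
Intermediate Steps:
b(L, w) = 4/3 (b(L, w) = 3/2 + (1/6)*(-1) = 3/2 - 1/6 = 4/3)
sqrt((Q(-3) + 19*(-5)) + K(b(0, z), -43)) = sqrt((-3 + 19*(-5)) - 14*4/3) = sqrt((-3 - 95) - 56/3) = sqrt(-98 - 56/3) = sqrt(-350/3) = 5*I*sqrt(42)/3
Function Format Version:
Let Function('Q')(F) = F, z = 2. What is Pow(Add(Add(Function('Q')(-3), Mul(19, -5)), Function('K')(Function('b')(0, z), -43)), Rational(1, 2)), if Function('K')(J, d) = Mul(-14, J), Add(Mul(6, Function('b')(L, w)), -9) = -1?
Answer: Mul(Rational(5, 3), I, Pow(42, Rational(1, 2))) ≈ Mul(10.801, I)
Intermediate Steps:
Function('b')(L, w) = Rational(4, 3) (Function('b')(L, w) = Add(Rational(3, 2), Mul(Rational(1, 6), -1)) = Add(Rational(3, 2), Rational(-1, 6)) = Rational(4, 3))
Pow(Add(Add(Function('Q')(-3), Mul(19, -5)), Function('K')(Function('b')(0, z), -43)), Rational(1, 2)) = Pow(Add(Add(-3, Mul(19, -5)), Mul(-14, Rational(4, 3))), Rational(1, 2)) = Pow(Add(Add(-3, -95), Rational(-56, 3)), Rational(1, 2)) = Pow(Add(-98, Rational(-56, 3)), Rational(1, 2)) = Pow(Rational(-350, 3), Rational(1, 2)) = Mul(Rational(5, 3), I, Pow(42, Rational(1, 2)))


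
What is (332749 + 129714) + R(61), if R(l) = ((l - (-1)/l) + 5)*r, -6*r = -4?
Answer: 84638783/183 ≈ 4.6251e+5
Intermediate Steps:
r = 2/3 (r = -1/6*(-4) = 2/3 ≈ 0.66667)
R(l) = 10/3 + 2*l/3 + 2/(3*l) (R(l) = ((l - (-1)/l) + 5)*(2/3) = ((l + 1/l) + 5)*(2/3) = (5 + l + 1/l)*(2/3) = 10/3 + 2*l/3 + 2/(3*l))
(332749 + 129714) + R(61) = (332749 + 129714) + (2/3)*(1 + 61*(5 + 61))/61 = 462463 + (2/3)*(1/61)*(1 + 61*66) = 462463 + (2/3)*(1/61)*(1 + 4026) = 462463 + (2/3)*(1/61)*4027 = 462463 + 8054/183 = 84638783/183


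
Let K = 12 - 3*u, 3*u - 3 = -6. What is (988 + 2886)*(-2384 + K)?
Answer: -9177506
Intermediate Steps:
u = -1 (u = 1 + (1/3)*(-6) = 1 - 2 = -1)
K = 15 (K = 12 - 3*(-1) = 12 + 3 = 15)
(988 + 2886)*(-2384 + K) = (988 + 2886)*(-2384 + 15) = 3874*(-2369) = -9177506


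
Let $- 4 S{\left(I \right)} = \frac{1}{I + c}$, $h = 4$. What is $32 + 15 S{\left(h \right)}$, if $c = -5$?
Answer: $\frac{143}{4} \approx 35.75$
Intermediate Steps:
$S{\left(I \right)} = - \frac{1}{4 \left(-5 + I\right)}$ ($S{\left(I \right)} = - \frac{1}{4 \left(I - 5\right)} = - \frac{1}{4 \left(-5 + I\right)}$)
$32 + 15 S{\left(h \right)} = 32 + 15 \left(- \frac{1}{-20 + 4 \cdot 4}\right) = 32 + 15 \left(- \frac{1}{-20 + 16}\right) = 32 + 15 \left(- \frac{1}{-4}\right) = 32 + 15 \left(\left(-1\right) \left(- \frac{1}{4}\right)\right) = 32 + 15 \cdot \frac{1}{4} = 32 + \frac{15}{4} = \frac{143}{4}$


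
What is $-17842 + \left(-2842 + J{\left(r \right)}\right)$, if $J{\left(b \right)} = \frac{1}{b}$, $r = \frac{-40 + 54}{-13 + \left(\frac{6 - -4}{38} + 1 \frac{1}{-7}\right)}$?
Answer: $- \frac{38515321}{1862} \approx -20685.0$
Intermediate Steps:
$r = - \frac{1862}{1713}$ ($r = \frac{14}{-13 + \left(\left(6 + 4\right) \frac{1}{38} + 1 \left(- \frac{1}{7}\right)\right)} = \frac{14}{-13 + \left(10 \cdot \frac{1}{38} - \frac{1}{7}\right)} = \frac{14}{-13 + \left(\frac{5}{19} - \frac{1}{7}\right)} = \frac{14}{-13 + \frac{16}{133}} = \frac{14}{- \frac{1713}{133}} = 14 \left(- \frac{133}{1713}\right) = - \frac{1862}{1713} \approx -1.087$)
$-17842 + \left(-2842 + J{\left(r \right)}\right) = -17842 - \left(2842 - \frac{1}{- \frac{1862}{1713}}\right) = -17842 - \frac{5293517}{1862} = - \frac{38515321}{1862}$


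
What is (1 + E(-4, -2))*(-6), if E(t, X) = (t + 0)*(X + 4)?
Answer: 42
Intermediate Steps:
E(t, X) = t*(4 + X)
(1 + E(-4, -2))*(-6) = (1 - 4*(4 - 2))*(-6) = (1 - 4*2)*(-6) = (1 - 8)*(-6) = -7*(-6) = 42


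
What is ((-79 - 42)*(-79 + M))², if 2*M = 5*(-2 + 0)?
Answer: 103306896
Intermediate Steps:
M = -5 (M = (5*(-2 + 0))/2 = (5*(-2))/2 = (½)*(-10) = -5)
((-79 - 42)*(-79 + M))² = ((-79 - 42)*(-79 - 5))² = (-121*(-84))² = 10164² = 103306896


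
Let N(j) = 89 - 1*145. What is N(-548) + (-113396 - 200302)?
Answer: -313754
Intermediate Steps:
N(j) = -56 (N(j) = 89 - 145 = -56)
N(-548) + (-113396 - 200302) = -56 + (-113396 - 200302) = -56 - 313698 = -313754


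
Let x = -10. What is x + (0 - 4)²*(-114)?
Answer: -1834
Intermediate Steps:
x + (0 - 4)²*(-114) = -10 + (0 - 4)²*(-114) = -10 + (-4)²*(-114) = -10 + 16*(-114) = -10 - 1824 = -1834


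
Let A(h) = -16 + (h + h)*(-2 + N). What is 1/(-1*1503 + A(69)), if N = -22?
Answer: -1/4831 ≈ -0.00020700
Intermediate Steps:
A(h) = -16 - 48*h (A(h) = -16 + (h + h)*(-2 - 22) = -16 + (2*h)*(-24) = -16 - 48*h)
1/(-1*1503 + A(69)) = 1/(-1*1503 + (-16 - 48*69)) = 1/(-1503 + (-16 - 3312)) = 1/(-1503 - 3328) = 1/(-4831) = -1/4831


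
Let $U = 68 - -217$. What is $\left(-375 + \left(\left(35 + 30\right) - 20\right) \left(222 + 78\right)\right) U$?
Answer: $3740625$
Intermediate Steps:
$U = 285$ ($U = 68 + 217 = 285$)
$\left(-375 + \left(\left(35 + 30\right) - 20\right) \left(222 + 78\right)\right) U = \left(-375 + \left(\left(35 + 30\right) - 20\right) \left(222 + 78\right)\right) 285 = \left(-375 + \left(65 - 20\right) 300\right) 285 = \left(-375 + 45 \cdot 300\right) 285 = \left(-375 + 13500\right) 285 = 13125 \cdot 285 = 3740625$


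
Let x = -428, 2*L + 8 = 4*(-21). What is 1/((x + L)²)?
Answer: 1/224676 ≈ 4.4509e-6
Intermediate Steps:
L = -46 (L = -4 + (4*(-21))/2 = -4 + (½)*(-84) = -4 - 42 = -46)
1/((x + L)²) = 1/((-428 - 46)²) = 1/((-474)²) = 1/224676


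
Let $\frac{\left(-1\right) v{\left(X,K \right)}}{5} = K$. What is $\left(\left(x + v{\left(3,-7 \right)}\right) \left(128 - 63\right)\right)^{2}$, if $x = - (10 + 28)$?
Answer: $38025$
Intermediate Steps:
$v{\left(X,K \right)} = - 5 K$
$x = -38$ ($x = \left(-1\right) 38 = -38$)
$\left(\left(x + v{\left(3,-7 \right)}\right) \left(128 - 63\right)\right)^{2} = \left(\left(-38 - -35\right) \left(128 - 63\right)\right)^{2} = \left(\left(-38 + 35\right) 65\right)^{2} = \left(\left(-3\right) 65\right)^{2} = \left(-195\right)^{2} = 38025$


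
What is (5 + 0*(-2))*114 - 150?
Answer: 420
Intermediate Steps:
(5 + 0*(-2))*114 - 150 = (5 + 0)*114 - 150 = 5*114 - 150 = 570 - 150 = 420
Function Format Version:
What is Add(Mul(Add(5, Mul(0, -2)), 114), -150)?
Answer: 420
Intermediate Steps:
Add(Mul(Add(5, Mul(0, -2)), 114), -150) = Add(Mul(Add(5, 0), 114), -150) = Add(Mul(5, 114), -150) = Add(570, -150) = 420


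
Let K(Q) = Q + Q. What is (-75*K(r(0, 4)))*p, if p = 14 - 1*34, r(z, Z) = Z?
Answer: 12000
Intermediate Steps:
K(Q) = 2*Q
p = -20 (p = 14 - 34 = -20)
(-75*K(r(0, 4)))*p = -150*4*(-20) = -75*8*(-20) = -600*(-20) = 12000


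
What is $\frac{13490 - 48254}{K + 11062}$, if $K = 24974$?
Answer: $- \frac{2897}{3003} \approx -0.9647$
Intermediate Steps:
$\frac{13490 - 48254}{K + 11062} = \frac{13490 - 48254}{24974 + 11062} = - \frac{34764}{36036} = \left(-34764\right) \frac{1}{36036} = - \frac{2897}{3003}$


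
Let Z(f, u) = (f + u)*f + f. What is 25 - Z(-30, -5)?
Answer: -995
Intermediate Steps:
Z(f, u) = f + f*(f + u) (Z(f, u) = f*(f + u) + f = f + f*(f + u))
25 - Z(-30, -5) = 25 - (-30)*(1 - 30 - 5) = 25 - (-30)*(-34) = 25 - 1*1020 = 25 - 1020 = -995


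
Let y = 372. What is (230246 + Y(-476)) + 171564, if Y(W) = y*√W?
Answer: 401810 + 744*I*√119 ≈ 4.0181e+5 + 8116.1*I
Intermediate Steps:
Y(W) = 372*√W
(230246 + Y(-476)) + 171564 = (230246 + 372*√(-476)) + 171564 = (230246 + 372*(2*I*√119)) + 171564 = (230246 + 744*I*√119) + 171564 = 401810 + 744*I*√119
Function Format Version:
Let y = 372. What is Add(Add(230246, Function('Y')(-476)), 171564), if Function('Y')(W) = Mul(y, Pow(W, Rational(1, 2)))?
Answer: Add(401810, Mul(744, I, Pow(119, Rational(1, 2)))) ≈ Add(4.0181e+5, Mul(8116.1, I))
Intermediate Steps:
Function('Y')(W) = Mul(372, Pow(W, Rational(1, 2)))
Add(Add(230246, Function('Y')(-476)), 171564) = Add(Add(230246, Mul(372, Pow(-476, Rational(1, 2)))), 171564) = Add(Add(230246, Mul(372, Mul(2, I, Pow(119, Rational(1, 2))))), 171564) = Add(Add(230246, Mul(744, I, Pow(119, Rational(1, 2)))), 171564) = Add(401810, Mul(744, I, Pow(119, Rational(1, 2))))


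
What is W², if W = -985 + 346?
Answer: 408321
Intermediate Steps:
W = -639
W² = (-639)² = 408321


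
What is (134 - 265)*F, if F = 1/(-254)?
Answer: 131/254 ≈ 0.51575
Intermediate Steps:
F = -1/254 ≈ -0.0039370
(134 - 265)*F = (134 - 265)*(-1/254) = -131*(-1/254) = 131/254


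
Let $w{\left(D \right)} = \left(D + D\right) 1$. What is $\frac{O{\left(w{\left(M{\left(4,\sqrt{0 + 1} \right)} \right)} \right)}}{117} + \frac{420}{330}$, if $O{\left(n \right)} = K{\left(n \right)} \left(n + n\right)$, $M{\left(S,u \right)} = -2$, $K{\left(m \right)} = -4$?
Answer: $\frac{1990}{1287} \approx 1.5462$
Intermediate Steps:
$w{\left(D \right)} = 2 D$ ($w{\left(D \right)} = 2 D 1 = 2 D$)
$O{\left(n \right)} = - 8 n$ ($O{\left(n \right)} = - 4 \left(n + n\right) = - 4 \cdot 2 n = - 8 n$)
$\frac{O{\left(w{\left(M{\left(4,\sqrt{0 + 1} \right)} \right)} \right)}}{117} + \frac{420}{330} = \frac{\left(-8\right) 2 \left(-2\right)}{117} + \frac{420}{330} = \left(-8\right) \left(-4\right) \frac{1}{117} + 420 \cdot \frac{1}{330} = 32 \cdot \frac{1}{117} + \frac{14}{11} = \frac{32}{117} + \frac{14}{11} = \frac{1990}{1287}$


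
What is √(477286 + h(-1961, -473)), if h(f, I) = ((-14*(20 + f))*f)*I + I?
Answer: √25205802035 ≈ 1.5876e+5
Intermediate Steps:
h(f, I) = I + I*f*(-280 - 14*f) (h(f, I) = ((-280 - 14*f)*f)*I + I = (f*(-280 - 14*f))*I + I = I*f*(-280 - 14*f) + I = I + I*f*(-280 - 14*f))
√(477286 + h(-1961, -473)) = √(477286 - 473*(1 - 280*(-1961) - 14*(-1961)²)) = √(477286 - 473*(1 + 549080 - 14*3845521)) = √(477286 - 473*(1 + 549080 - 53837294)) = √(477286 - 473*(-53288213)) = √(477286 + 25205324749) = √25205802035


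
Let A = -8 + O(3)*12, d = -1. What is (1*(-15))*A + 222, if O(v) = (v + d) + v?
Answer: -558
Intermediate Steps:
O(v) = -1 + 2*v (O(v) = (v - 1) + v = (-1 + v) + v = -1 + 2*v)
A = 52 (A = -8 + (-1 + 2*3)*12 = -8 + (-1 + 6)*12 = -8 + 5*12 = -8 + 60 = 52)
(1*(-15))*A + 222 = (1*(-15))*52 + 222 = -15*52 + 222 = -780 + 222 = -558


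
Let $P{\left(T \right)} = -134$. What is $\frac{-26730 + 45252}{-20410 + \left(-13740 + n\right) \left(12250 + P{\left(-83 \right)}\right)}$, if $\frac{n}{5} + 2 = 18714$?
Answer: $\frac{343}{17908865} \approx 1.9153 \cdot 10^{-5}$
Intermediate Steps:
$n = 93560$ ($n = -10 + 5 \cdot 18714 = -10 + 93570 = 93560$)
$\frac{-26730 + 45252}{-20410 + \left(-13740 + n\right) \left(12250 + P{\left(-83 \right)}\right)} = \frac{-26730 + 45252}{-20410 + \left(-13740 + 93560\right) \left(12250 - 134\right)} = \frac{18522}{-20410 + 79820 \cdot 12116} = \frac{18522}{-20410 + 967099120} = \frac{18522}{967078710} = 18522 \cdot \frac{1}{967078710} = \frac{343}{17908865}$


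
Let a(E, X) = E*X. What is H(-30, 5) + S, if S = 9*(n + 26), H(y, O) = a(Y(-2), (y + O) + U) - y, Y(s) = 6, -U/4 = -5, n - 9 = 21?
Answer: 504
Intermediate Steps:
n = 30 (n = 9 + 21 = 30)
U = 20 (U = -4*(-5) = 20)
H(y, O) = 120 + 5*y + 6*O (H(y, O) = 6*((y + O) + 20) - y = 6*((O + y) + 20) - y = 6*(20 + O + y) - y = (120 + 6*O + 6*y) - y = 120 + 5*y + 6*O)
S = 504 (S = 9*(30 + 26) = 9*56 = 504)
H(-30, 5) + S = (120 + 5*(-30) + 6*5) + 504 = (120 - 150 + 30) + 504 = 0 + 504 = 504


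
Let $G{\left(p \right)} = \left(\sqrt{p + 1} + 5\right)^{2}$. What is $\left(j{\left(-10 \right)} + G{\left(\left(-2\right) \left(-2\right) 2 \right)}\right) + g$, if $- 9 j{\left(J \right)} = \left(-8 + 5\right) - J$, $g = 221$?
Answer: $\frac{2558}{9} \approx 284.22$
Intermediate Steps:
$j{\left(J \right)} = \frac{1}{3} + \frac{J}{9}$ ($j{\left(J \right)} = - \frac{\left(-8 + 5\right) - J}{9} = - \frac{-3 - J}{9} = \frac{1}{3} + \frac{J}{9}$)
$G{\left(p \right)} = \left(5 + \sqrt{1 + p}\right)^{2}$ ($G{\left(p \right)} = \left(\sqrt{1 + p} + 5\right)^{2} = \left(5 + \sqrt{1 + p}\right)^{2}$)
$\left(j{\left(-10 \right)} + G{\left(\left(-2\right) \left(-2\right) 2 \right)}\right) + g = \left(\left(\frac{1}{3} + \frac{1}{9} \left(-10\right)\right) + \left(5 + \sqrt{1 + \left(-2\right) \left(-2\right) 2}\right)^{2}\right) + 221 = \left(\left(\frac{1}{3} - \frac{10}{9}\right) + \left(5 + \sqrt{1 + 4 \cdot 2}\right)^{2}\right) + 221 = \left(- \frac{7}{9} + \left(5 + \sqrt{1 + 8}\right)^{2}\right) + 221 = \left(- \frac{7}{9} + \left(5 + \sqrt{9}\right)^{2}\right) + 221 = \left(- \frac{7}{9} + \left(5 + 3\right)^{2}\right) + 221 = \left(- \frac{7}{9} + 8^{2}\right) + 221 = \left(- \frac{7}{9} + 64\right) + 221 = \frac{569}{9} + 221 = \frac{2558}{9}$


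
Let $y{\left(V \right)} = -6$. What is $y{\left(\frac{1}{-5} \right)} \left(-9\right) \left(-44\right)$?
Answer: $-2376$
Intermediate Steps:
$y{\left(\frac{1}{-5} \right)} \left(-9\right) \left(-44\right) = \left(-6\right) \left(-9\right) \left(-44\right) = 54 \left(-44\right) = -2376$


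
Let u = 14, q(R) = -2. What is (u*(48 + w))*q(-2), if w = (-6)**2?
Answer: -2352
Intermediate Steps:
w = 36
(u*(48 + w))*q(-2) = (14*(48 + 36))*(-2) = (14*84)*(-2) = 1176*(-2) = -2352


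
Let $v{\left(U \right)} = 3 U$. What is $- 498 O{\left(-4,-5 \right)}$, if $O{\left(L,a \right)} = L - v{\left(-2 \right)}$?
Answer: $-996$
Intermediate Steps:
$O{\left(L,a \right)} = 6 + L$ ($O{\left(L,a \right)} = L - 3 \left(-2\right) = L - -6 = L + 6 = 6 + L$)
$- 498 O{\left(-4,-5 \right)} = - 498 \left(6 - 4\right) = \left(-498\right) 2 = -996$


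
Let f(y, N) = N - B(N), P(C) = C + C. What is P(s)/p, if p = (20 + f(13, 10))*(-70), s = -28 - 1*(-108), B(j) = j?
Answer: -4/35 ≈ -0.11429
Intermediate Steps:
s = 80 (s = -28 + 108 = 80)
P(C) = 2*C
f(y, N) = 0 (f(y, N) = N - N = 0)
p = -1400 (p = (20 + 0)*(-70) = 20*(-70) = -1400)
P(s)/p = (2*80)/(-1400) = 160*(-1/1400) = -4/35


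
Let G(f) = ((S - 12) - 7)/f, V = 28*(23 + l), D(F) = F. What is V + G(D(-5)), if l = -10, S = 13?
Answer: 1826/5 ≈ 365.20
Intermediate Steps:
V = 364 (V = 28*(23 - 10) = 28*13 = 364)
G(f) = -6/f (G(f) = ((13 - 12) - 7)/f = (1 - 7)/f = -6/f)
V + G(D(-5)) = 364 - 6/(-5) = 364 - 6*(-⅕) = 364 + 6/5 = 1826/5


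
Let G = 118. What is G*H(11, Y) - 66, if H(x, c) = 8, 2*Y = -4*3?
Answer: 878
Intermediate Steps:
Y = -6 (Y = (-4*3)/2 = (½)*(-12) = -6)
G*H(11, Y) - 66 = 118*8 - 66 = 944 - 66 = 878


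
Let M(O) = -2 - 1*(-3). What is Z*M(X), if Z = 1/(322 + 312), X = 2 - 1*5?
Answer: 1/634 ≈ 0.0015773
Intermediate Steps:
X = -3 (X = 2 - 5 = -3)
M(O) = 1 (M(O) = -2 + 3 = 1)
Z = 1/634 ≈ 0.0015773
Z*M(X) = (1/634)*1 = 1/634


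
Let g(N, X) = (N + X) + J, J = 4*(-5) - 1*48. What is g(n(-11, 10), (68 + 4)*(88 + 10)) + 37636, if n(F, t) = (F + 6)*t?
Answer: 44574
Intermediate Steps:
n(F, t) = t*(6 + F) (n(F, t) = (6 + F)*t = t*(6 + F))
J = -68 (J = -20 - 48 = -68)
g(N, X) = -68 + N + X (g(N, X) = (N + X) - 68 = -68 + N + X)
g(n(-11, 10), (68 + 4)*(88 + 10)) + 37636 = (-68 + 10*(6 - 11) + (68 + 4)*(88 + 10)) + 37636 = (-68 + 10*(-5) + 72*98) + 37636 = (-68 - 50 + 7056) + 37636 = 6938 + 37636 = 44574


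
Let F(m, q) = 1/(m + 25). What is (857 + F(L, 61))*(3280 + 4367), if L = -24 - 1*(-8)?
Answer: 19662986/3 ≈ 6.5543e+6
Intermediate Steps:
L = -16 (L = -24 + 8 = -16)
F(m, q) = 1/(25 + m)
(857 + F(L, 61))*(3280 + 4367) = (857 + 1/(25 - 16))*(3280 + 4367) = (857 + 1/9)*7647 = (857 + ⅑)*7647 = (7714/9)*7647 = 19662986/3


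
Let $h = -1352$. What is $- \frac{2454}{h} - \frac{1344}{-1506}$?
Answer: $\frac{459401}{169676} \approx 2.7075$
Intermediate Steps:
$- \frac{2454}{h} - \frac{1344}{-1506} = - \frac{2454}{-1352} - \frac{1344}{-1506} = \left(-2454\right) \left(- \frac{1}{1352}\right) - - \frac{224}{251} = \frac{1227}{676} + \frac{224}{251} = \frac{459401}{169676}$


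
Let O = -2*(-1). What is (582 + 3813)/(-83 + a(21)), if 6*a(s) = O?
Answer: -13185/248 ≈ -53.165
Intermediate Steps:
O = 2
a(s) = ⅓ (a(s) = (⅙)*2 = ⅓)
(582 + 3813)/(-83 + a(21)) = (582 + 3813)/(-83 + ⅓) = 4395/(-248/3) = 4395*(-3/248) = -13185/248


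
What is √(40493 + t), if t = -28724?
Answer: √11769 ≈ 108.48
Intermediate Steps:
√(40493 + t) = √(40493 - 28724) = √11769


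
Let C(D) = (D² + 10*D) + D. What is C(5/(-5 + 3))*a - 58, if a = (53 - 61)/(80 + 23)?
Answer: -5804/103 ≈ -56.349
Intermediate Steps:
a = -8/103 ≈ -0.077670
C(D) = D² + 11*D
C(5/(-5 + 3))*a - 58 = ((5/(-5 + 3))*(11 + 5/(-5 + 3)))*(-8/103) - 58 = ((5/(-2))*(11 + 5/(-2)))*(-8/103) - 58 = ((-½*5)*(11 - ½*5))*(-8/103) - 58 = -5*(11 - 5/2)/2*(-8/103) - 58 = -5/2*17/2*(-8/103) - 58 = -85/4*(-8/103) - 58 = 170/103 - 58 = -5804/103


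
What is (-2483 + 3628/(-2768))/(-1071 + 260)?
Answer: 1719143/561212 ≈ 3.0633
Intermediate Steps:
(-2483 + 3628/(-2768))/(-1071 + 260) = (-2483 + 3628*(-1/2768))/(-811) = (-2483 - 907/692)*(-1/811) = -1719143/692*(-1/811) = 1719143/561212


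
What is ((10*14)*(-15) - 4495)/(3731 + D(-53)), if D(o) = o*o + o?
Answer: -6595/6487 ≈ -1.0166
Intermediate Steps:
D(o) = o + o² (D(o) = o² + o = o + o²)
((10*14)*(-15) - 4495)/(3731 + D(-53)) = ((10*14)*(-15) - 4495)/(3731 - 53*(1 - 53)) = (140*(-15) - 4495)/(3731 - 53*(-52)) = (-2100 - 4495)/(3731 + 2756) = -6595/6487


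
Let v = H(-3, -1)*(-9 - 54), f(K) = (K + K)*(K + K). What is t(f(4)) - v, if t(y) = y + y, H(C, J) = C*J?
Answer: 317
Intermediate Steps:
f(K) = 4*K**2 (f(K) = (2*K)*(2*K) = 4*K**2)
t(y) = 2*y
v = -189 (v = (-3*(-1))*(-9 - 54) = 3*(-63) = -189)
t(f(4)) - v = 2*(4*4**2) - 1*(-189) = 2*(4*16) + 189 = 2*64 + 189 = 128 + 189 = 317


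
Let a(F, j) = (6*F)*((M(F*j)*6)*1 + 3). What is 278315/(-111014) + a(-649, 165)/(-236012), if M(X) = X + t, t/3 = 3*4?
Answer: -34715088613742/3275079521 ≈ -10600.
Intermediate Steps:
t = 36 (t = 3*(3*4) = 3*12 = 36)
M(X) = 36 + X (M(X) = X + 36 = 36 + X)
a(F, j) = 6*F*(219 + 6*F*j) (a(F, j) = (6*F)*(((36 + F*j)*6)*1 + 3) = (6*F)*((216 + 6*F*j)*1 + 3) = (6*F)*((216 + 6*F*j) + 3) = (6*F)*(219 + 6*F*j) = 6*F*(219 + 6*F*j))
278315/(-111014) + a(-649, 165)/(-236012) = 278315/(-111014) + (18*(-649)*(73 + 2*(-649)*165))/(-236012) = 278315*(-1/111014) + (18*(-649)*(73 - 214170))*(-1/236012) = -278315/111014 + (18*(-649)*(-214097))*(-1/236012) = -278315/111014 + 2501081154*(-1/236012) = -278315/111014 - 1250540577/118006 = -34715088613742/3275079521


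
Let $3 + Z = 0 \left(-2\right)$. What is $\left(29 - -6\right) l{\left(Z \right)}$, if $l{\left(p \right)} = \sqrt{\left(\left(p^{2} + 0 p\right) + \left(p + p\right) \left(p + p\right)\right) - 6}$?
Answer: $35 \sqrt{39} \approx 218.57$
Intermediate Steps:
$Z = -3$ ($Z = -3 + 0 \left(-2\right) = -3 + 0 = -3$)
$l{\left(p \right)} = \sqrt{-6 + 5 p^{2}}$ ($l{\left(p \right)} = \sqrt{\left(\left(p^{2} + 0\right) + 2 p 2 p\right) - 6} = \sqrt{\left(p^{2} + 4 p^{2}\right) - 6} = \sqrt{5 p^{2} - 6} = \sqrt{-6 + 5 p^{2}}$)
$\left(29 - -6\right) l{\left(Z \right)} = \left(29 - -6\right) \sqrt{-6 + 5 \left(-3\right)^{2}} = \left(29 + 6\right) \sqrt{-6 + 5 \cdot 9} = 35 \sqrt{-6 + 45} = 35 \sqrt{39}$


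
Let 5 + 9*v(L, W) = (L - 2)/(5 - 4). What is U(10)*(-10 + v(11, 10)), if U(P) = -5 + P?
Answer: -430/9 ≈ -47.778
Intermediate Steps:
v(L, W) = -7/9 + L/9 (v(L, W) = -5/9 + ((L - 2)/(5 - 4))/9 = -5/9 + ((-2 + L)/1)/9 = -5/9 + ((-2 + L)*1)/9 = -5/9 + (-2 + L)/9 = -5/9 + (-2/9 + L/9) = -7/9 + L/9)
U(10)*(-10 + v(11, 10)) = (-5 + 10)*(-10 + (-7/9 + (⅑)*11)) = 5*(-10 + (-7/9 + 11/9)) = 5*(-10 + 4/9) = 5*(-86/9) = -430/9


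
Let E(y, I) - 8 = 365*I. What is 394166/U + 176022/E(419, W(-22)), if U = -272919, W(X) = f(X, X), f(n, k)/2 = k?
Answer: -27183450425/2190447894 ≈ -12.410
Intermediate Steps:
f(n, k) = 2*k
W(X) = 2*X
E(y, I) = 8 + 365*I
394166/U + 176022/E(419, W(-22)) = 394166/(-272919) + 176022/(8 + 365*(2*(-22))) = 394166*(-1/272919) + 176022/(8 + 365*(-44)) = -394166/272919 + 176022/(8 - 16060) = -394166/272919 + 176022/(-16052) = -394166/272919 + 176022*(-1/16052) = -394166/272919 - 88011/8026 = -27183450425/2190447894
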